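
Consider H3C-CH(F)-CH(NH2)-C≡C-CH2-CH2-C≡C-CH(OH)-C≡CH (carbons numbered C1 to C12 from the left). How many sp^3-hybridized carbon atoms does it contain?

C1: sp3 ✓
C2: sp3 ✓
C3: sp3 ✓
C4: sp
C5: sp
C6: sp3 ✓
C7: sp3 ✓
C8: sp
C9: sp
C10: sp3 ✓
C11: sp
C12: sp
C1, C2, C3, C6, C7, C10 → 6 sp3 carbons.

6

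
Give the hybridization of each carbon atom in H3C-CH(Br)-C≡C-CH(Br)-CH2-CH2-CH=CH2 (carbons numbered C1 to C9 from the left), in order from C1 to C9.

C1 has 4 σ bonds: steric number 4 → sp3.
C2 (4 σ bonds) has steric number 4: sp3.
C3 has 2 σ bonds, plus two π bonds: steric number 2 → sp.
C4: 2 σ bonds, plus two π bonds; 2 regions of electron density → sp.
C5 has 4 σ bonds: steric number 4 → sp3.
C6 has 4 σ bonds: steric number 4 → sp3.
C7: 4 σ bonds; 4 regions of electron density → sp3.
C8 — 3 σ bonds, plus one π bond. Steric number 3, so sp2.
C9 carries 3 σ bonds, plus one π bond, giving a steric number of 3, so it is sp2.

C1 sp3, C2 sp3, C3 sp, C4 sp, C5 sp3, C6 sp3, C7 sp3, C8 sp2, C9 sp2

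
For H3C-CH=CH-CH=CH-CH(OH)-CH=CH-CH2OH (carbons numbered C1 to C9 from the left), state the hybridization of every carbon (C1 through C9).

C1 sp3, C2 sp2, C3 sp2, C4 sp2, C5 sp2, C6 sp3, C7 sp2, C8 sp2, C9 sp3

C1 is sp3: 4 σ bonds, 4 electron-density regions.
C2 has 3 σ bonds, plus one π bond: steric number 3 → sp2.
C3 carries 3 σ bonds, plus one π bond, giving a steric number of 3, so it is sp2.
C4: 3 σ bonds, plus one π bond — 3 electron domains, sp2.
C5 (3 σ bonds, plus one π bond) has steric number 3: sp2.
C6: 4 σ bonds; 4 regions of electron density → sp3.
C7: 3 σ bonds, plus one π bond; 3 regions of electron density → sp2.
C8 — 3 σ bonds, plus one π bond. Steric number 3, so sp2.
C9 — 4 σ bonds. Steric number 4, so sp3.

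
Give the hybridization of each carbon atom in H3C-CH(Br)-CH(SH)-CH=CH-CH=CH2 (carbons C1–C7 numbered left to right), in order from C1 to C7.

C1 sp3, C2 sp3, C3 sp3, C4 sp2, C5 sp2, C6 sp2, C7 sp2

C1 is sp3: 4 σ bonds, 4 electron-density regions.
C2 is sp3: 4 σ bonds, 4 electron-density regions.
C3 has 4 σ bonds: steric number 4 → sp3.
C4: 3 σ bonds, plus one π bond — 3 electron domains, sp2.
C5 has 3 σ bonds, plus one π bond: steric number 3 → sp2.
C6 carries 3 σ bonds, plus one π bond, giving a steric number of 3, so it is sp2.
C7 — 3 σ bonds, plus one π bond. Steric number 3, so sp2.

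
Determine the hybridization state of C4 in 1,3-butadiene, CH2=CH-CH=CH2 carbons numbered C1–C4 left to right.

sp^2

C4: 3 σ bonds, plus one π bond — 3 electron domains, sp2.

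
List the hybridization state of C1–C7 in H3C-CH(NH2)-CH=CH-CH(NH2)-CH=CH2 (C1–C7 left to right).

C1 sp3, C2 sp3, C3 sp2, C4 sp2, C5 sp3, C6 sp2, C7 sp2

C1 carries 4 σ bonds, giving a steric number of 4, so it is sp3.
C2 is sp3: 4 σ bonds, 4 electron-density regions.
C3: 3 σ bonds, plus one π bond — 3 electron domains, sp2.
C4 has 3 σ bonds, plus one π bond: steric number 3 → sp2.
C5 (4 σ bonds) has steric number 4: sp3.
C6: 3 σ bonds, plus one π bond — 3 electron domains, sp2.
C7 — 3 σ bonds, plus one π bond. Steric number 3, so sp2.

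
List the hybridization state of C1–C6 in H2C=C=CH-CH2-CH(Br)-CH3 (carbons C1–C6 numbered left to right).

C1 (3 σ bonds, plus one π bond) has steric number 3: sp2.
C2 (2 σ bonds, plus two π bonds) has steric number 2: sp.
C3: 3 σ bonds, plus one π bond; 3 regions of electron density → sp2.
C4 (4 σ bonds) has steric number 4: sp3.
C5 is sp3: 4 σ bonds, 4 electron-density regions.
C6: 4 σ bonds — 4 electron domains, sp3.

C1 sp2, C2 sp, C3 sp2, C4 sp3, C5 sp3, C6 sp3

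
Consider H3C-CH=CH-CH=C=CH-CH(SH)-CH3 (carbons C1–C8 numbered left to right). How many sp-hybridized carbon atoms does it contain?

C1: sp3
C2: sp2
C3: sp2
C4: sp2
C5: sp ✓
C6: sp2
C7: sp3
C8: sp3
C5 → 1 sp carbon.

1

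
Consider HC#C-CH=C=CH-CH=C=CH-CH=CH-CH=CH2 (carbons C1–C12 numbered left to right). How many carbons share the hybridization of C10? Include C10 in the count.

C10 is sp2 (one π bond).
C1: sp
C2: sp
C3: sp2 ✓
C4: sp
C5: sp2 ✓
C6: sp2 ✓
C7: sp
C8: sp2 ✓
C9: sp2 ✓
C10: sp2 ✓
C11: sp2 ✓
C12: sp2 ✓
8 carbons are sp2.

8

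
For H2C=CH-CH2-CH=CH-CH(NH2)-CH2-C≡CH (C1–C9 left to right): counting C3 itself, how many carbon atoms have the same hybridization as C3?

3

C3 is sp3 (only σ bonds).
C1: sp2
C2: sp2
C3: sp3 ✓
C4: sp2
C5: sp2
C6: sp3 ✓
C7: sp3 ✓
C8: sp
C9: sp
3 carbons are sp3.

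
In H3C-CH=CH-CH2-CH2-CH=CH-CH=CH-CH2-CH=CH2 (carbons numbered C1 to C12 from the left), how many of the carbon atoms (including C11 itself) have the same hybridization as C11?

C11 is sp2 (one π bond).
C1: sp3
C2: sp2 ✓
C3: sp2 ✓
C4: sp3
C5: sp3
C6: sp2 ✓
C7: sp2 ✓
C8: sp2 ✓
C9: sp2 ✓
C10: sp3
C11: sp2 ✓
C12: sp2 ✓
8 carbons are sp2.

8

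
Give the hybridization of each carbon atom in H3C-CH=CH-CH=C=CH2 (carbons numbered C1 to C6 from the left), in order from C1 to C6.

C1 sp3, C2 sp2, C3 sp2, C4 sp2, C5 sp, C6 sp2

C1 carries 4 σ bonds, giving a steric number of 4, so it is sp3.
C2 (3 σ bonds, plus one π bond) has steric number 3: sp2.
C3: 3 σ bonds, plus one π bond; 3 regions of electron density → sp2.
C4 — 3 σ bonds, plus one π bond. Steric number 3, so sp2.
C5 — 2 σ bonds, plus two π bonds. Steric number 2, so sp.
C6 carries 3 σ bonds, plus one π bond, giving a steric number of 3, so it is sp2.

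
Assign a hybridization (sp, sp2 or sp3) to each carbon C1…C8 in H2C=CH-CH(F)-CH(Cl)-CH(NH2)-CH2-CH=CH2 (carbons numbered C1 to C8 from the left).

C1 sp2, C2 sp2, C3 sp3, C4 sp3, C5 sp3, C6 sp3, C7 sp2, C8 sp2

C1 — 3 σ bonds, plus one π bond. Steric number 3, so sp2.
C2 has 3 σ bonds, plus one π bond: steric number 3 → sp2.
C3 — 4 σ bonds. Steric number 4, so sp3.
C4 (4 σ bonds) has steric number 4: sp3.
C5: 4 σ bonds; 4 regions of electron density → sp3.
C6 has 4 σ bonds: steric number 4 → sp3.
C7: 3 σ bonds, plus one π bond — 3 electron domains, sp2.
C8 is sp2: 3 σ bonds, plus one π bond, 3 electron-density regions.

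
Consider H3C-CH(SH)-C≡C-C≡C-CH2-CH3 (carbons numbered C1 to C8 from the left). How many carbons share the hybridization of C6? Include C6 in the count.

C6 is sp (two π bonds).
C1: sp3
C2: sp3
C3: sp ✓
C4: sp ✓
C5: sp ✓
C6: sp ✓
C7: sp3
C8: sp3
4 carbons are sp.

4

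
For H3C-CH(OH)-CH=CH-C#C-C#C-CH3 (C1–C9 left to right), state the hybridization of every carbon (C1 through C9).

C1 (4 σ bonds) has steric number 4: sp3.
C2 is sp3: 4 σ bonds, 4 electron-density regions.
C3 (3 σ bonds, plus one π bond) has steric number 3: sp2.
C4 is sp2: 3 σ bonds, plus one π bond, 3 electron-density regions.
C5 is sp: 2 σ bonds, plus two π bonds, 2 electron-density regions.
C6: 2 σ bonds, plus two π bonds — 2 electron domains, sp.
C7: 2 σ bonds, plus two π bonds — 2 electron domains, sp.
C8: 2 σ bonds, plus two π bonds; 2 regions of electron density → sp.
C9: 4 σ bonds; 4 regions of electron density → sp3.

C1 sp3, C2 sp3, C3 sp2, C4 sp2, C5 sp, C6 sp, C7 sp, C8 sp, C9 sp3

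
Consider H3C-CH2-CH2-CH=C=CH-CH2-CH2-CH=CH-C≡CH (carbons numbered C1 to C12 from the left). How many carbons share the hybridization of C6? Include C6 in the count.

C6 is sp2 (one π bond).
C1: sp3
C2: sp3
C3: sp3
C4: sp2 ✓
C5: sp
C6: sp2 ✓
C7: sp3
C8: sp3
C9: sp2 ✓
C10: sp2 ✓
C11: sp
C12: sp
4 carbons are sp2.

4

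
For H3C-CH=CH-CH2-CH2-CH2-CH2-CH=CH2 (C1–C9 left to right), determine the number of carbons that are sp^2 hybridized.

C1: sp3
C2: sp2 ✓
C3: sp2 ✓
C4: sp3
C5: sp3
C6: sp3
C7: sp3
C8: sp2 ✓
C9: sp2 ✓
C2, C3, C8, C9 → 4 sp2 carbons.

4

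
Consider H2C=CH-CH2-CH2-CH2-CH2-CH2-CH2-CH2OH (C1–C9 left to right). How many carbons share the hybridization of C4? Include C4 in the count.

C4 is sp3 (only σ bonds).
C1: sp2
C2: sp2
C3: sp3 ✓
C4: sp3 ✓
C5: sp3 ✓
C6: sp3 ✓
C7: sp3 ✓
C8: sp3 ✓
C9: sp3 ✓
7 carbons are sp3.

7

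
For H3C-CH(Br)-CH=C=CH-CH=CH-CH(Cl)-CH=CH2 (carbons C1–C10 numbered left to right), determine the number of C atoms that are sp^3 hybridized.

C1: sp3 ✓
C2: sp3 ✓
C3: sp2
C4: sp
C5: sp2
C6: sp2
C7: sp2
C8: sp3 ✓
C9: sp2
C10: sp2
C1, C2, C8 → 3 sp3 carbons.

3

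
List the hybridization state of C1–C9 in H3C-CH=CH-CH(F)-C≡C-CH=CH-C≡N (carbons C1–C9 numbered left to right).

C1 sp3, C2 sp2, C3 sp2, C4 sp3, C5 sp, C6 sp, C7 sp2, C8 sp2, C9 sp

C1 — 4 σ bonds. Steric number 4, so sp3.
C2 (3 σ bonds, plus one π bond) has steric number 3: sp2.
C3 (3 σ bonds, plus one π bond) has steric number 3: sp2.
C4 — 4 σ bonds. Steric number 4, so sp3.
C5 (2 σ bonds, plus two π bonds) has steric number 2: sp.
C6 (2 σ bonds, plus two π bonds) has steric number 2: sp.
C7 is sp2: 3 σ bonds, plus one π bond, 3 electron-density regions.
C8 is sp2: 3 σ bonds, plus one π bond, 3 electron-density regions.
C9 has 2 σ bonds, plus two π bonds: steric number 2 → sp.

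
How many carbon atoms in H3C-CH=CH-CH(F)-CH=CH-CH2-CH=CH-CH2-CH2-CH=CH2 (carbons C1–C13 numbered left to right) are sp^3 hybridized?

C1: sp3 ✓
C2: sp2
C3: sp2
C4: sp3 ✓
C5: sp2
C6: sp2
C7: sp3 ✓
C8: sp2
C9: sp2
C10: sp3 ✓
C11: sp3 ✓
C12: sp2
C13: sp2
C1, C4, C7, C10, C11 → 5 sp3 carbons.

5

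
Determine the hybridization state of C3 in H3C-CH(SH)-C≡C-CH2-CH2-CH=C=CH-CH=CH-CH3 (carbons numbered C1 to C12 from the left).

C3: 2 σ bonds, plus two π bonds; 2 regions of electron density → sp.

sp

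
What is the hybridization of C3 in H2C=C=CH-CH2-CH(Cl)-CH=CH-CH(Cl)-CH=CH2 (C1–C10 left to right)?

C3 — 3 σ bonds, plus one π bond. Steric number 3, so sp2.

sp²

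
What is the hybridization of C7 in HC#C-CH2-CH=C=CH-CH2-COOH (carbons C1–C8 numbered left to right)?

sp3

C7 has 4 σ bonds: steric number 4 → sp3.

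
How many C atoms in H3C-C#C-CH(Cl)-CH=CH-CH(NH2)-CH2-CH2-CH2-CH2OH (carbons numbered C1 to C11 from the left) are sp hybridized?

2

C1: sp3
C2: sp ✓
C3: sp ✓
C4: sp3
C5: sp2
C6: sp2
C7: sp3
C8: sp3
C9: sp3
C10: sp3
C11: sp3
C2, C3 → 2 sp carbons.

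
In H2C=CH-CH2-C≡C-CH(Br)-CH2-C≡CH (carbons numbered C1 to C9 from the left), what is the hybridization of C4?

sp

C4 is sp: 2 σ bonds, plus two π bonds, 2 electron-density regions.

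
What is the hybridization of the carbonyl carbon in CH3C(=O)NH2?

sp^2

The carbonyl carbon: 3 σ bonds, plus one π bond — 3 electron domains, sp2.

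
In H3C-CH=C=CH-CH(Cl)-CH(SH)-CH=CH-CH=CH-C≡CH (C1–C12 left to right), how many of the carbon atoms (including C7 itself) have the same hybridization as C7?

C7 is sp2 (one π bond).
C1: sp3
C2: sp2 ✓
C3: sp
C4: sp2 ✓
C5: sp3
C6: sp3
C7: sp2 ✓
C8: sp2 ✓
C9: sp2 ✓
C10: sp2 ✓
C11: sp
C12: sp
6 carbons are sp2.

6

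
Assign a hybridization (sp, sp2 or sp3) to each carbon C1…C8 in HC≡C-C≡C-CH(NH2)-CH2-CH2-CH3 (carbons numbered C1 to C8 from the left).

C1 sp, C2 sp, C3 sp, C4 sp, C5 sp3, C6 sp3, C7 sp3, C8 sp3

C1 — 2 σ bonds, plus two π bonds. Steric number 2, so sp.
C2: 2 σ bonds, plus two π bonds; 2 regions of electron density → sp.
C3 has 2 σ bonds, plus two π bonds: steric number 2 → sp.
C4 has 2 σ bonds, plus two π bonds: steric number 2 → sp.
C5 has 4 σ bonds: steric number 4 → sp3.
C6 has 4 σ bonds: steric number 4 → sp3.
C7: 4 σ bonds — 4 electron domains, sp3.
C8: 4 σ bonds — 4 electron domains, sp3.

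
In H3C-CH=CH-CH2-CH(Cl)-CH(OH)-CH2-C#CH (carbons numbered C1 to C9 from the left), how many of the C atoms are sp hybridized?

C1: sp3
C2: sp2
C3: sp2
C4: sp3
C5: sp3
C6: sp3
C7: sp3
C8: sp ✓
C9: sp ✓
C8, C9 → 2 sp carbons.

2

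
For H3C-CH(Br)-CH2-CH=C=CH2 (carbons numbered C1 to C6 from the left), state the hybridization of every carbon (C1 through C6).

C1 sp3, C2 sp3, C3 sp3, C4 sp2, C5 sp, C6 sp2

C1: 4 σ bonds; 4 regions of electron density → sp3.
C2 (4 σ bonds) has steric number 4: sp3.
C3: 4 σ bonds — 4 electron domains, sp3.
C4 has 3 σ bonds, plus one π bond: steric number 3 → sp2.
C5 carries 2 σ bonds, plus two π bonds, giving a steric number of 2, so it is sp.
C6: 3 σ bonds, plus one π bond — 3 electron domains, sp2.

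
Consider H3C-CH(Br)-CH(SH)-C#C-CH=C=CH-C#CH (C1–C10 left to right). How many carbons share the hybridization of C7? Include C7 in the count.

5

C7 is sp (two π bonds).
C1: sp3
C2: sp3
C3: sp3
C4: sp ✓
C5: sp ✓
C6: sp2
C7: sp ✓
C8: sp2
C9: sp ✓
C10: sp ✓
5 carbons are sp.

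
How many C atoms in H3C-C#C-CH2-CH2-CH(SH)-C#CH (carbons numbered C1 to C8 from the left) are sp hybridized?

4

C1: sp3
C2: sp ✓
C3: sp ✓
C4: sp3
C5: sp3
C6: sp3
C7: sp ✓
C8: sp ✓
C2, C3, C7, C8 → 4 sp carbons.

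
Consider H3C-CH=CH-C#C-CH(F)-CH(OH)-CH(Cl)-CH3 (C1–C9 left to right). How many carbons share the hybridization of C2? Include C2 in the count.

C2 is sp2 (one π bond).
C1: sp3
C2: sp2 ✓
C3: sp2 ✓
C4: sp
C5: sp
C6: sp3
C7: sp3
C8: sp3
C9: sp3
2 carbons are sp2.

2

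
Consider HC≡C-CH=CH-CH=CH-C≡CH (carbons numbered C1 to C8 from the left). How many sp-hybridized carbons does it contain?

C1: sp ✓
C2: sp ✓
C3: sp2
C4: sp2
C5: sp2
C6: sp2
C7: sp ✓
C8: sp ✓
C1, C2, C7, C8 → 4 sp carbons.

4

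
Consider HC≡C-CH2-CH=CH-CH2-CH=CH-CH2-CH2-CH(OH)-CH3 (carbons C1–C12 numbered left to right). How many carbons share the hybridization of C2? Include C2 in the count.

C2 is sp (two π bonds).
C1: sp ✓
C2: sp ✓
C3: sp3
C4: sp2
C5: sp2
C6: sp3
C7: sp2
C8: sp2
C9: sp3
C10: sp3
C11: sp3
C12: sp3
2 carbons are sp.

2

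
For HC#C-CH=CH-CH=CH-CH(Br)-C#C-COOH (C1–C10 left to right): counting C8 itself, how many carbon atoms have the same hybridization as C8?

C8 is sp (two π bonds).
C1: sp ✓
C2: sp ✓
C3: sp2
C4: sp2
C5: sp2
C6: sp2
C7: sp3
C8: sp ✓
C9: sp ✓
C10: sp2
4 carbons are sp.

4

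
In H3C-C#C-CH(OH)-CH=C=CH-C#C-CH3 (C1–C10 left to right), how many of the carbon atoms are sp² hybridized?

C1: sp3
C2: sp
C3: sp
C4: sp3
C5: sp2 ✓
C6: sp
C7: sp2 ✓
C8: sp
C9: sp
C10: sp3
C5, C7 → 2 sp2 carbons.

2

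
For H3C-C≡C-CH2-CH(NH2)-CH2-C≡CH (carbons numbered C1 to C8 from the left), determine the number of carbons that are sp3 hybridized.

C1: sp3 ✓
C2: sp
C3: sp
C4: sp3 ✓
C5: sp3 ✓
C6: sp3 ✓
C7: sp
C8: sp
C1, C4, C5, C6 → 4 sp3 carbons.

4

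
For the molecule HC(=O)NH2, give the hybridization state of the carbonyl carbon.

sp²

The carbonyl carbon has 3 σ bonds, plus one π bond: steric number 3 → sp2.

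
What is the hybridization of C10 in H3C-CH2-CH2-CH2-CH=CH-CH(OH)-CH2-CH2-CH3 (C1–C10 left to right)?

C10 is sp3: 4 σ bonds, 4 electron-density regions.

sp^3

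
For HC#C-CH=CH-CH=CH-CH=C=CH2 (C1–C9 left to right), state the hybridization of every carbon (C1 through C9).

C1 sp, C2 sp, C3 sp2, C4 sp2, C5 sp2, C6 sp2, C7 sp2, C8 sp, C9 sp2

C1: 2 σ bonds, plus two π bonds — 2 electron domains, sp.
C2 is sp: 2 σ bonds, plus two π bonds, 2 electron-density regions.
C3 carries 3 σ bonds, plus one π bond, giving a steric number of 3, so it is sp2.
C4 has 3 σ bonds, plus one π bond: steric number 3 → sp2.
C5 has 3 σ bonds, plus one π bond: steric number 3 → sp2.
C6 is sp2: 3 σ bonds, plus one π bond, 3 electron-density regions.
C7 is sp2: 3 σ bonds, plus one π bond, 3 electron-density regions.
C8 carries 2 σ bonds, plus two π bonds, giving a steric number of 2, so it is sp.
C9 — 3 σ bonds, plus one π bond. Steric number 3, so sp2.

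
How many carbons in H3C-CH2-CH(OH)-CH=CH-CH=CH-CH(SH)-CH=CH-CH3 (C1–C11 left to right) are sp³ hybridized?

C1: sp3 ✓
C2: sp3 ✓
C3: sp3 ✓
C4: sp2
C5: sp2
C6: sp2
C7: sp2
C8: sp3 ✓
C9: sp2
C10: sp2
C11: sp3 ✓
C1, C2, C3, C8, C11 → 5 sp3 carbons.

5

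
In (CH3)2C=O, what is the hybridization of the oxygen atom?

One σ bond + two lone pairs = steric number 3 → sp2.

sp2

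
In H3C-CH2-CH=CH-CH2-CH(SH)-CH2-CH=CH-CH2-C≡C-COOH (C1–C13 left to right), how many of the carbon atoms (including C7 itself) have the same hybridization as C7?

C7 is sp3 (only σ bonds).
C1: sp3 ✓
C2: sp3 ✓
C3: sp2
C4: sp2
C5: sp3 ✓
C6: sp3 ✓
C7: sp3 ✓
C8: sp2
C9: sp2
C10: sp3 ✓
C11: sp
C12: sp
C13: sp2
6 carbons are sp3.

6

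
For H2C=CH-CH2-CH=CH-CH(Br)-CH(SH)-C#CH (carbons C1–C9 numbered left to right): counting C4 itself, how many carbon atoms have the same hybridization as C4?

4

C4 is sp2 (one π bond).
C1: sp2 ✓
C2: sp2 ✓
C3: sp3
C4: sp2 ✓
C5: sp2 ✓
C6: sp3
C7: sp3
C8: sp
C9: sp
4 carbons are sp2.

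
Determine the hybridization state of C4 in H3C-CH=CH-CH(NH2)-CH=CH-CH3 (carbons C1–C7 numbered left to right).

sp³

C4 is sp3: 4 σ bonds, 4 electron-density regions.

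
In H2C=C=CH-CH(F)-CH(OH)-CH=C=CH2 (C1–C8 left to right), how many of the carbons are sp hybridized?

2

C1: sp2
C2: sp ✓
C3: sp2
C4: sp3
C5: sp3
C6: sp2
C7: sp ✓
C8: sp2
C2, C7 → 2 sp carbons.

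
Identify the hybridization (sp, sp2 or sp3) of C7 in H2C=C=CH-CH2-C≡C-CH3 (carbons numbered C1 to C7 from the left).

sp3

C7 — 4 σ bonds. Steric number 4, so sp3.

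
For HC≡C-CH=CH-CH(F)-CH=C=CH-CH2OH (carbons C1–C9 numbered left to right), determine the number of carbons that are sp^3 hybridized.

C1: sp
C2: sp
C3: sp2
C4: sp2
C5: sp3 ✓
C6: sp2
C7: sp
C8: sp2
C9: sp3 ✓
C5, C9 → 2 sp3 carbons.

2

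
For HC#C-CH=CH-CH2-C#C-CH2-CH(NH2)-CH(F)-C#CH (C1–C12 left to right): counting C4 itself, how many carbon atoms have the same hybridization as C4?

2

C4 is sp2 (one π bond).
C1: sp
C2: sp
C3: sp2 ✓
C4: sp2 ✓
C5: sp3
C6: sp
C7: sp
C8: sp3
C9: sp3
C10: sp3
C11: sp
C12: sp
2 carbons are sp2.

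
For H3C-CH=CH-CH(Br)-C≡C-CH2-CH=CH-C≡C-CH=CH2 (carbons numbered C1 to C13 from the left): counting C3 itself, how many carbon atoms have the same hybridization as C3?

C3 is sp2 (one π bond).
C1: sp3
C2: sp2 ✓
C3: sp2 ✓
C4: sp3
C5: sp
C6: sp
C7: sp3
C8: sp2 ✓
C9: sp2 ✓
C10: sp
C11: sp
C12: sp2 ✓
C13: sp2 ✓
6 carbons are sp2.

6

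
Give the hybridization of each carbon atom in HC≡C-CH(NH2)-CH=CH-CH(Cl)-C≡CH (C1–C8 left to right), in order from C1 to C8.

C1 sp, C2 sp, C3 sp3, C4 sp2, C5 sp2, C6 sp3, C7 sp, C8 sp

C1 is sp: 2 σ bonds, plus two π bonds, 2 electron-density regions.
C2 — 2 σ bonds, plus two π bonds. Steric number 2, so sp.
C3 (4 σ bonds) has steric number 4: sp3.
C4: 3 σ bonds, plus one π bond; 3 regions of electron density → sp2.
C5 is sp2: 3 σ bonds, plus one π bond, 3 electron-density regions.
C6: 4 σ bonds; 4 regions of electron density → sp3.
C7: 2 σ bonds, plus two π bonds — 2 electron domains, sp.
C8 — 2 σ bonds, plus two π bonds. Steric number 2, so sp.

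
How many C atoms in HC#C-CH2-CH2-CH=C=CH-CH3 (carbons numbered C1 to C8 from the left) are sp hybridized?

3

C1: sp ✓
C2: sp ✓
C3: sp3
C4: sp3
C5: sp2
C6: sp ✓
C7: sp2
C8: sp3
C1, C2, C6 → 3 sp carbons.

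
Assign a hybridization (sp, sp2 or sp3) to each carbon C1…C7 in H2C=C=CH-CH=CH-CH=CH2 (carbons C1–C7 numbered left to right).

C1 — 3 σ bonds, plus one π bond. Steric number 3, so sp2.
C2: 2 σ bonds, plus two π bonds — 2 electron domains, sp.
C3 is sp2: 3 σ bonds, plus one π bond, 3 electron-density regions.
C4: 3 σ bonds, plus one π bond — 3 electron domains, sp2.
C5 is sp2: 3 σ bonds, plus one π bond, 3 electron-density regions.
C6: 3 σ bonds, plus one π bond; 3 regions of electron density → sp2.
C7 (3 σ bonds, plus one π bond) has steric number 3: sp2.

C1 sp2, C2 sp, C3 sp2, C4 sp2, C5 sp2, C6 sp2, C7 sp2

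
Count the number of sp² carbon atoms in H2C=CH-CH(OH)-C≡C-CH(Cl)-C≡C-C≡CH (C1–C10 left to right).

2

C1: sp2 ✓
C2: sp2 ✓
C3: sp3
C4: sp
C5: sp
C6: sp3
C7: sp
C8: sp
C9: sp
C10: sp
C1, C2 → 2 sp2 carbons.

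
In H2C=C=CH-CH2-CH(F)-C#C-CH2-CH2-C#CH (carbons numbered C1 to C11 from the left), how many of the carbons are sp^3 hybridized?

C1: sp2
C2: sp
C3: sp2
C4: sp3 ✓
C5: sp3 ✓
C6: sp
C7: sp
C8: sp3 ✓
C9: sp3 ✓
C10: sp
C11: sp
C4, C5, C8, C9 → 4 sp3 carbons.

4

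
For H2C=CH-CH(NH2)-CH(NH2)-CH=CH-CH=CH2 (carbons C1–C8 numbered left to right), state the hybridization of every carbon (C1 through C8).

C1 carries 3 σ bonds, plus one π bond, giving a steric number of 3, so it is sp2.
C2 has 3 σ bonds, plus one π bond: steric number 3 → sp2.
C3 has 4 σ bonds: steric number 4 → sp3.
C4: 4 σ bonds; 4 regions of electron density → sp3.
C5 carries 3 σ bonds, plus one π bond, giving a steric number of 3, so it is sp2.
C6 has 3 σ bonds, plus one π bond: steric number 3 → sp2.
C7 is sp2: 3 σ bonds, plus one π bond, 3 electron-density regions.
C8 is sp2: 3 σ bonds, plus one π bond, 3 electron-density regions.

C1 sp2, C2 sp2, C3 sp3, C4 sp3, C5 sp2, C6 sp2, C7 sp2, C8 sp2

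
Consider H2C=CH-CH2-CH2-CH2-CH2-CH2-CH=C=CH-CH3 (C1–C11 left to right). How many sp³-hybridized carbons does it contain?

6

C1: sp2
C2: sp2
C3: sp3 ✓
C4: sp3 ✓
C5: sp3 ✓
C6: sp3 ✓
C7: sp3 ✓
C8: sp2
C9: sp
C10: sp2
C11: sp3 ✓
C3, C4, C5, C6, C7, C11 → 6 sp3 carbons.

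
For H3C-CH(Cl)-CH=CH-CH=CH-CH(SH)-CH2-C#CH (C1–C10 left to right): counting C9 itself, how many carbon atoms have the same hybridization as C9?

C9 is sp (two π bonds).
C1: sp3
C2: sp3
C3: sp2
C4: sp2
C5: sp2
C6: sp2
C7: sp3
C8: sp3
C9: sp ✓
C10: sp ✓
2 carbons are sp.

2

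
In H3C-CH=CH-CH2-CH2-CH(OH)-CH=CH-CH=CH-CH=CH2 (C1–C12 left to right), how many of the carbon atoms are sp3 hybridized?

C1: sp3 ✓
C2: sp2
C3: sp2
C4: sp3 ✓
C5: sp3 ✓
C6: sp3 ✓
C7: sp2
C8: sp2
C9: sp2
C10: sp2
C11: sp2
C12: sp2
C1, C4, C5, C6 → 4 sp3 carbons.

4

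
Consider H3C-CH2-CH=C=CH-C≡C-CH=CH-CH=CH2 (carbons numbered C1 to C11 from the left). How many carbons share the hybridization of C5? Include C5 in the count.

C5 is sp2 (one π bond).
C1: sp3
C2: sp3
C3: sp2 ✓
C4: sp
C5: sp2 ✓
C6: sp
C7: sp
C8: sp2 ✓
C9: sp2 ✓
C10: sp2 ✓
C11: sp2 ✓
6 carbons are sp2.

6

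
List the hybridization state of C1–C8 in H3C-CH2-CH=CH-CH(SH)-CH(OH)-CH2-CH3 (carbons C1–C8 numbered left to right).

C1: 4 σ bonds; 4 regions of electron density → sp3.
C2 (4 σ bonds) has steric number 4: sp3.
C3 — 3 σ bonds, plus one π bond. Steric number 3, so sp2.
C4 carries 3 σ bonds, plus one π bond, giving a steric number of 3, so it is sp2.
C5: 4 σ bonds; 4 regions of electron density → sp3.
C6 (4 σ bonds) has steric number 4: sp3.
C7 — 4 σ bonds. Steric number 4, so sp3.
C8 (4 σ bonds) has steric number 4: sp3.

C1 sp3, C2 sp3, C3 sp2, C4 sp2, C5 sp3, C6 sp3, C7 sp3, C8 sp3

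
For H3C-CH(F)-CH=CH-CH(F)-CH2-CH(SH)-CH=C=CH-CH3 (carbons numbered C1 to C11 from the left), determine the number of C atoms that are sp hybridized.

C1: sp3
C2: sp3
C3: sp2
C4: sp2
C5: sp3
C6: sp3
C7: sp3
C8: sp2
C9: sp ✓
C10: sp2
C11: sp3
C9 → 1 sp carbon.

1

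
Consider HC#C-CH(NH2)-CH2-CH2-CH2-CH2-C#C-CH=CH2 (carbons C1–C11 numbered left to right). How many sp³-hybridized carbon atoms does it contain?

C1: sp
C2: sp
C3: sp3 ✓
C4: sp3 ✓
C5: sp3 ✓
C6: sp3 ✓
C7: sp3 ✓
C8: sp
C9: sp
C10: sp2
C11: sp2
C3, C4, C5, C6, C7 → 5 sp3 carbons.

5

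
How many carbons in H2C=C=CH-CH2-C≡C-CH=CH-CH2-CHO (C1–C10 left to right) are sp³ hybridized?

C1: sp2
C2: sp
C3: sp2
C4: sp3 ✓
C5: sp
C6: sp
C7: sp2
C8: sp2
C9: sp3 ✓
C10: sp2
C4, C9 → 2 sp3 carbons.

2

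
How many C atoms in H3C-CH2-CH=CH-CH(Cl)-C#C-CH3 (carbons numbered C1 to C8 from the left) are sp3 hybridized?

C1: sp3 ✓
C2: sp3 ✓
C3: sp2
C4: sp2
C5: sp3 ✓
C6: sp
C7: sp
C8: sp3 ✓
C1, C2, C5, C8 → 4 sp3 carbons.

4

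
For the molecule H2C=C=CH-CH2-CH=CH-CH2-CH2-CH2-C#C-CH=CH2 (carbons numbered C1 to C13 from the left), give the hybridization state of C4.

C4 has 4 σ bonds: steric number 4 → sp3.

sp³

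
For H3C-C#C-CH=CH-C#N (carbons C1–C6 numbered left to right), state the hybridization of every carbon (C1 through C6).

C1: 4 σ bonds; 4 regions of electron density → sp3.
C2 — 2 σ bonds, plus two π bonds. Steric number 2, so sp.
C3: 2 σ bonds, plus two π bonds; 2 regions of electron density → sp.
C4: 3 σ bonds, plus one π bond; 3 regions of electron density → sp2.
C5 is sp2: 3 σ bonds, plus one π bond, 3 electron-density regions.
C6 — 2 σ bonds, plus two π bonds. Steric number 2, so sp.

C1 sp3, C2 sp, C3 sp, C4 sp2, C5 sp2, C6 sp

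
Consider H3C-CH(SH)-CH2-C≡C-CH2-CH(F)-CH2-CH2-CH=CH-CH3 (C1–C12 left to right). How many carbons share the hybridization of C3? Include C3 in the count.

8

C3 is sp3 (only σ bonds).
C1: sp3 ✓
C2: sp3 ✓
C3: sp3 ✓
C4: sp
C5: sp
C6: sp3 ✓
C7: sp3 ✓
C8: sp3 ✓
C9: sp3 ✓
C10: sp2
C11: sp2
C12: sp3 ✓
8 carbons are sp3.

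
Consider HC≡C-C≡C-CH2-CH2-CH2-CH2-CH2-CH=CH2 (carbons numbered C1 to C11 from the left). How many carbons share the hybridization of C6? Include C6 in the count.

C6 is sp3 (only σ bonds).
C1: sp
C2: sp
C3: sp
C4: sp
C5: sp3 ✓
C6: sp3 ✓
C7: sp3 ✓
C8: sp3 ✓
C9: sp3 ✓
C10: sp2
C11: sp2
5 carbons are sp3.

5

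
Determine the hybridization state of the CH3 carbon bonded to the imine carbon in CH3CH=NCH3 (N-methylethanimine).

sp3

The CH3 carbon bonded to the imine carbon (4 σ bonds) has steric number 4: sp3.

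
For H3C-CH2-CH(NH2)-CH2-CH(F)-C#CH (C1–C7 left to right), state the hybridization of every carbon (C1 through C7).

C1 sp3, C2 sp3, C3 sp3, C4 sp3, C5 sp3, C6 sp, C7 sp

C1 has 4 σ bonds: steric number 4 → sp3.
C2 has 4 σ bonds: steric number 4 → sp3.
C3 — 4 σ bonds. Steric number 4, so sp3.
C4 carries 4 σ bonds, giving a steric number of 4, so it is sp3.
C5 — 4 σ bonds. Steric number 4, so sp3.
C6: 2 σ bonds, plus two π bonds — 2 electron domains, sp.
C7 is sp: 2 σ bonds, plus two π bonds, 2 electron-density regions.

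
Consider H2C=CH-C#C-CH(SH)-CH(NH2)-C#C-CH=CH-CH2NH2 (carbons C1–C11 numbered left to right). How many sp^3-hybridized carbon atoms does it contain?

3

C1: sp2
C2: sp2
C3: sp
C4: sp
C5: sp3 ✓
C6: sp3 ✓
C7: sp
C8: sp
C9: sp2
C10: sp2
C11: sp3 ✓
C5, C6, C11 → 3 sp3 carbons.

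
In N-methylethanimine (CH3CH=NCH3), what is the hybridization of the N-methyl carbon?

sp³

The N-methyl carbon: 4 σ bonds; 4 regions of electron density → sp3.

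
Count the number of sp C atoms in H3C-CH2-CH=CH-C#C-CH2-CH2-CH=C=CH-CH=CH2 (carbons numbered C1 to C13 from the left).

3

C1: sp3
C2: sp3
C3: sp2
C4: sp2
C5: sp ✓
C6: sp ✓
C7: sp3
C8: sp3
C9: sp2
C10: sp ✓
C11: sp2
C12: sp2
C13: sp2
C5, C6, C10 → 3 sp carbons.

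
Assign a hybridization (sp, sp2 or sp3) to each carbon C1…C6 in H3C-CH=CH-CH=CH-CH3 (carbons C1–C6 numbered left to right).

C1 is sp3: 4 σ bonds, 4 electron-density regions.
C2: 3 σ bonds, plus one π bond; 3 regions of electron density → sp2.
C3 has 3 σ bonds, plus one π bond: steric number 3 → sp2.
C4: 3 σ bonds, plus one π bond; 3 regions of electron density → sp2.
C5: 3 σ bonds, plus one π bond; 3 regions of electron density → sp2.
C6 carries 4 σ bonds, giving a steric number of 4, so it is sp3.

C1 sp3, C2 sp2, C3 sp2, C4 sp2, C5 sp2, C6 sp3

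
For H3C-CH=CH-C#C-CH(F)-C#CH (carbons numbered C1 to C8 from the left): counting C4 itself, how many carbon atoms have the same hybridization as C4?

C4 is sp (two π bonds).
C1: sp3
C2: sp2
C3: sp2
C4: sp ✓
C5: sp ✓
C6: sp3
C7: sp ✓
C8: sp ✓
4 carbons are sp.

4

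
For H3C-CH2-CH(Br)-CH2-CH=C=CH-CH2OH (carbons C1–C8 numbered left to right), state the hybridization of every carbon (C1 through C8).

C1 (4 σ bonds) has steric number 4: sp3.
C2 — 4 σ bonds. Steric number 4, so sp3.
C3 carries 4 σ bonds, giving a steric number of 4, so it is sp3.
C4 is sp3: 4 σ bonds, 4 electron-density regions.
C5 (3 σ bonds, plus one π bond) has steric number 3: sp2.
C6: 2 σ bonds, plus two π bonds — 2 electron domains, sp.
C7 is sp2: 3 σ bonds, plus one π bond, 3 electron-density regions.
C8 (4 σ bonds) has steric number 4: sp3.

C1 sp3, C2 sp3, C3 sp3, C4 sp3, C5 sp2, C6 sp, C7 sp2, C8 sp3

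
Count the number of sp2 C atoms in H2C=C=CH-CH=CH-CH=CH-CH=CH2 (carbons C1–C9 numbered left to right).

8

C1: sp2 ✓
C2: sp
C3: sp2 ✓
C4: sp2 ✓
C5: sp2 ✓
C6: sp2 ✓
C7: sp2 ✓
C8: sp2 ✓
C9: sp2 ✓
C1, C3, C4, C5, C6, C7, C8, C9 → 8 sp2 carbons.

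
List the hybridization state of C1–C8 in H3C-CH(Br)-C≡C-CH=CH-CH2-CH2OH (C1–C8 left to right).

C1: 4 σ bonds; 4 regions of electron density → sp3.
C2 — 4 σ bonds. Steric number 4, so sp3.
C3: 2 σ bonds, plus two π bonds; 2 regions of electron density → sp.
C4 has 2 σ bonds, plus two π bonds: steric number 2 → sp.
C5 carries 3 σ bonds, plus one π bond, giving a steric number of 3, so it is sp2.
C6: 3 σ bonds, plus one π bond; 3 regions of electron density → sp2.
C7: 4 σ bonds — 4 electron domains, sp3.
C8: 4 σ bonds; 4 regions of electron density → sp3.

C1 sp3, C2 sp3, C3 sp, C4 sp, C5 sp2, C6 sp2, C7 sp3, C8 sp3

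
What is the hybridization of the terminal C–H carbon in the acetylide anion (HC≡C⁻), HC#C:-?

The terminal C–H carbon (2 σ bonds, plus two π bonds) has steric number 2: sp.

sp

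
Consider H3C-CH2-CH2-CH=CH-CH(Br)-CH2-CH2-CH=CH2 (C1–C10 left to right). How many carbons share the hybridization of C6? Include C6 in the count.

C6 is sp3 (only σ bonds).
C1: sp3 ✓
C2: sp3 ✓
C3: sp3 ✓
C4: sp2
C5: sp2
C6: sp3 ✓
C7: sp3 ✓
C8: sp3 ✓
C9: sp2
C10: sp2
6 carbons are sp3.

6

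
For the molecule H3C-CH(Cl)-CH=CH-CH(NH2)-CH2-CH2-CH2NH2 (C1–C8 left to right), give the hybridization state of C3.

sp^2

C3 (3 σ bonds, plus one π bond) has steric number 3: sp2.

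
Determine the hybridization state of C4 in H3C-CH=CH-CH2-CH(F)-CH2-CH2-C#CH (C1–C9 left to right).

sp^3

C4 — 4 σ bonds. Steric number 4, so sp3.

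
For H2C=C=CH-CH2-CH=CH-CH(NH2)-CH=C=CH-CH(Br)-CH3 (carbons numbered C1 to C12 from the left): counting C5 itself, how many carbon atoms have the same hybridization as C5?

C5 is sp2 (one π bond).
C1: sp2 ✓
C2: sp
C3: sp2 ✓
C4: sp3
C5: sp2 ✓
C6: sp2 ✓
C7: sp3
C8: sp2 ✓
C9: sp
C10: sp2 ✓
C11: sp3
C12: sp3
6 carbons are sp2.

6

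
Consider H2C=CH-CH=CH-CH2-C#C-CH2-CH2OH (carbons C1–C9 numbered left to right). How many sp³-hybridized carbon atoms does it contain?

C1: sp2
C2: sp2
C3: sp2
C4: sp2
C5: sp3 ✓
C6: sp
C7: sp
C8: sp3 ✓
C9: sp3 ✓
C5, C8, C9 → 3 sp3 carbons.

3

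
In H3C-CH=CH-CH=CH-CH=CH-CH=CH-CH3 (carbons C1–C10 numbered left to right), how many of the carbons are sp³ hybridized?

C1: sp3 ✓
C2: sp2
C3: sp2
C4: sp2
C5: sp2
C6: sp2
C7: sp2
C8: sp2
C9: sp2
C10: sp3 ✓
C1, C10 → 2 sp3 carbons.

2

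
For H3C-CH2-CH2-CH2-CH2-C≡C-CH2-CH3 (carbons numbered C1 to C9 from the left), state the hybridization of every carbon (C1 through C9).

C1 sp3, C2 sp3, C3 sp3, C4 sp3, C5 sp3, C6 sp, C7 sp, C8 sp3, C9 sp3

C1 (4 σ bonds) has steric number 4: sp3.
C2: 4 σ bonds; 4 regions of electron density → sp3.
C3: 4 σ bonds; 4 regions of electron density → sp3.
C4: 4 σ bonds; 4 regions of electron density → sp3.
C5 has 4 σ bonds: steric number 4 → sp3.
C6 (2 σ bonds, plus two π bonds) has steric number 2: sp.
C7 carries 2 σ bonds, plus two π bonds, giving a steric number of 2, so it is sp.
C8 carries 4 σ bonds, giving a steric number of 4, so it is sp3.
C9 carries 4 σ bonds, giving a steric number of 4, so it is sp3.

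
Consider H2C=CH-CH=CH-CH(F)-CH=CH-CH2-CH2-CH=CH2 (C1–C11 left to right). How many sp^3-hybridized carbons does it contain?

3

C1: sp2
C2: sp2
C3: sp2
C4: sp2
C5: sp3 ✓
C6: sp2
C7: sp2
C8: sp3 ✓
C9: sp3 ✓
C10: sp2
C11: sp2
C5, C8, C9 → 3 sp3 carbons.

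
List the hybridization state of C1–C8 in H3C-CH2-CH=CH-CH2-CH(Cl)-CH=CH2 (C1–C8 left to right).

C1 sp3, C2 sp3, C3 sp2, C4 sp2, C5 sp3, C6 sp3, C7 sp2, C8 sp2

C1 has 4 σ bonds: steric number 4 → sp3.
C2 (4 σ bonds) has steric number 4: sp3.
C3: 3 σ bonds, plus one π bond; 3 regions of electron density → sp2.
C4 has 3 σ bonds, plus one π bond: steric number 3 → sp2.
C5 (4 σ bonds) has steric number 4: sp3.
C6 carries 4 σ bonds, giving a steric number of 4, so it is sp3.
C7 — 3 σ bonds, plus one π bond. Steric number 3, so sp2.
C8 is sp2: 3 σ bonds, plus one π bond, 3 electron-density regions.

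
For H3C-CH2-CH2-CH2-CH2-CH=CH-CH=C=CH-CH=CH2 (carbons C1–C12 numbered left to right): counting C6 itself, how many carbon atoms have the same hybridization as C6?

6

C6 is sp2 (one π bond).
C1: sp3
C2: sp3
C3: sp3
C4: sp3
C5: sp3
C6: sp2 ✓
C7: sp2 ✓
C8: sp2 ✓
C9: sp
C10: sp2 ✓
C11: sp2 ✓
C12: sp2 ✓
6 carbons are sp2.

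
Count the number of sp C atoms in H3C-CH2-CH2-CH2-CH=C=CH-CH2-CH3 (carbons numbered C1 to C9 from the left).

C1: sp3
C2: sp3
C3: sp3
C4: sp3
C5: sp2
C6: sp ✓
C7: sp2
C8: sp3
C9: sp3
C6 → 1 sp carbon.

1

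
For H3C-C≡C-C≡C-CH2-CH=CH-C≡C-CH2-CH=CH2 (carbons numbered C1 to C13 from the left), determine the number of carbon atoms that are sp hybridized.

C1: sp3
C2: sp ✓
C3: sp ✓
C4: sp ✓
C5: sp ✓
C6: sp3
C7: sp2
C8: sp2
C9: sp ✓
C10: sp ✓
C11: sp3
C12: sp2
C13: sp2
C2, C3, C4, C5, C9, C10 → 6 sp carbons.

6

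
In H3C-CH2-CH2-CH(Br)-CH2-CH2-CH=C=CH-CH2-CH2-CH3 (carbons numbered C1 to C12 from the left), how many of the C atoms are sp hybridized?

1

C1: sp3
C2: sp3
C3: sp3
C4: sp3
C5: sp3
C6: sp3
C7: sp2
C8: sp ✓
C9: sp2
C10: sp3
C11: sp3
C12: sp3
C8 → 1 sp carbon.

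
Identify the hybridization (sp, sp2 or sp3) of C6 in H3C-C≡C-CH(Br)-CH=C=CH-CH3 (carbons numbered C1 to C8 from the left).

sp

C6 is sp: 2 σ bonds, plus two π bonds, 2 electron-density regions.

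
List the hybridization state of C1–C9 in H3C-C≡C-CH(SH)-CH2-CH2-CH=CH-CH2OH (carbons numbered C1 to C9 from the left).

C1 carries 4 σ bonds, giving a steric number of 4, so it is sp3.
C2: 2 σ bonds, plus two π bonds — 2 electron domains, sp.
C3 has 2 σ bonds, plus two π bonds: steric number 2 → sp.
C4 (4 σ bonds) has steric number 4: sp3.
C5: 4 σ bonds; 4 regions of electron density → sp3.
C6: 4 σ bonds; 4 regions of electron density → sp3.
C7: 3 σ bonds, plus one π bond — 3 electron domains, sp2.
C8 — 3 σ bonds, plus one π bond. Steric number 3, so sp2.
C9 is sp3: 4 σ bonds, 4 electron-density regions.

C1 sp3, C2 sp, C3 sp, C4 sp3, C5 sp3, C6 sp3, C7 sp2, C8 sp2, C9 sp3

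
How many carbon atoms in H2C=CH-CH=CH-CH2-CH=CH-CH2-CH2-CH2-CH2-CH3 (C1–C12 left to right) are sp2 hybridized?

6

C1: sp2 ✓
C2: sp2 ✓
C3: sp2 ✓
C4: sp2 ✓
C5: sp3
C6: sp2 ✓
C7: sp2 ✓
C8: sp3
C9: sp3
C10: sp3
C11: sp3
C12: sp3
C1, C2, C3, C4, C6, C7 → 6 sp2 carbons.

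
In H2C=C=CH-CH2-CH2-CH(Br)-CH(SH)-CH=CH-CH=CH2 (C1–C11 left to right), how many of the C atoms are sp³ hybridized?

C1: sp2
C2: sp
C3: sp2
C4: sp3 ✓
C5: sp3 ✓
C6: sp3 ✓
C7: sp3 ✓
C8: sp2
C9: sp2
C10: sp2
C11: sp2
C4, C5, C6, C7 → 4 sp3 carbons.

4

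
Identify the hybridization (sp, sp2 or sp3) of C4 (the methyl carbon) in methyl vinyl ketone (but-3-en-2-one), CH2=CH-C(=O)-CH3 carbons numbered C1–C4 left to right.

C4 (the methyl carbon): 4 σ bonds — 4 electron domains, sp3.

sp³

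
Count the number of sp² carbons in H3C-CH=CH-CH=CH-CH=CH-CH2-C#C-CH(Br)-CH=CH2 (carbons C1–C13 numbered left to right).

8

C1: sp3
C2: sp2 ✓
C3: sp2 ✓
C4: sp2 ✓
C5: sp2 ✓
C6: sp2 ✓
C7: sp2 ✓
C8: sp3
C9: sp
C10: sp
C11: sp3
C12: sp2 ✓
C13: sp2 ✓
C2, C3, C4, C5, C6, C7, C12, C13 → 8 sp2 carbons.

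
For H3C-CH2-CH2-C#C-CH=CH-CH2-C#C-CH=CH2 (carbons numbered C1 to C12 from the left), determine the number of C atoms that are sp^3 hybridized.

4

C1: sp3 ✓
C2: sp3 ✓
C3: sp3 ✓
C4: sp
C5: sp
C6: sp2
C7: sp2
C8: sp3 ✓
C9: sp
C10: sp
C11: sp2
C12: sp2
C1, C2, C3, C8 → 4 sp3 carbons.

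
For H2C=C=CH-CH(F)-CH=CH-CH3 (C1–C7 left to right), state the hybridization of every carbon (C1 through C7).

C1: 3 σ bonds, plus one π bond — 3 electron domains, sp2.
C2 — 2 σ bonds, plus two π bonds. Steric number 2, so sp.
C3: 3 σ bonds, plus one π bond — 3 electron domains, sp2.
C4 — 4 σ bonds. Steric number 4, so sp3.
C5 is sp2: 3 σ bonds, plus one π bond, 3 electron-density regions.
C6 carries 3 σ bonds, plus one π bond, giving a steric number of 3, so it is sp2.
C7 has 4 σ bonds: steric number 4 → sp3.

C1 sp2, C2 sp, C3 sp2, C4 sp3, C5 sp2, C6 sp2, C7 sp3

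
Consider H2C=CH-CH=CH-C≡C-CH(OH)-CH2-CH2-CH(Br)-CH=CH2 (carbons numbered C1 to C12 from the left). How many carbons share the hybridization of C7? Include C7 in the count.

4

C7 is sp3 (only σ bonds).
C1: sp2
C2: sp2
C3: sp2
C4: sp2
C5: sp
C6: sp
C7: sp3 ✓
C8: sp3 ✓
C9: sp3 ✓
C10: sp3 ✓
C11: sp2
C12: sp2
4 carbons are sp3.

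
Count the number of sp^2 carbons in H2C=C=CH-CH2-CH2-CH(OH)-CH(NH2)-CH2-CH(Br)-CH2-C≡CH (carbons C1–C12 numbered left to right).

C1: sp2 ✓
C2: sp
C3: sp2 ✓
C4: sp3
C5: sp3
C6: sp3
C7: sp3
C8: sp3
C9: sp3
C10: sp3
C11: sp
C12: sp
C1, C3 → 2 sp2 carbons.

2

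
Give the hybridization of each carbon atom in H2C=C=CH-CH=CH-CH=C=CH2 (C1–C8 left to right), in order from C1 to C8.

C1 sp2, C2 sp, C3 sp2, C4 sp2, C5 sp2, C6 sp2, C7 sp, C8 sp2

C1 — 3 σ bonds, plus one π bond. Steric number 3, so sp2.
C2: 2 σ bonds, plus two π bonds — 2 electron domains, sp.
C3 (3 σ bonds, plus one π bond) has steric number 3: sp2.
C4: 3 σ bonds, plus one π bond — 3 electron domains, sp2.
C5 carries 3 σ bonds, plus one π bond, giving a steric number of 3, so it is sp2.
C6 (3 σ bonds, plus one π bond) has steric number 3: sp2.
C7: 2 σ bonds, plus two π bonds — 2 electron domains, sp.
C8 has 3 σ bonds, plus one π bond: steric number 3 → sp2.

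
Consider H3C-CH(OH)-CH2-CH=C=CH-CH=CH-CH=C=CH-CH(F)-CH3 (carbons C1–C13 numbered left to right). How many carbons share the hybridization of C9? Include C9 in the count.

6

C9 is sp2 (one π bond).
C1: sp3
C2: sp3
C3: sp3
C4: sp2 ✓
C5: sp
C6: sp2 ✓
C7: sp2 ✓
C8: sp2 ✓
C9: sp2 ✓
C10: sp
C11: sp2 ✓
C12: sp3
C13: sp3
6 carbons are sp2.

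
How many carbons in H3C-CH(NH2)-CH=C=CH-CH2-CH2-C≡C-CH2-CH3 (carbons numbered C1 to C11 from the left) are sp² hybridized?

2

C1: sp3
C2: sp3
C3: sp2 ✓
C4: sp
C5: sp2 ✓
C6: sp3
C7: sp3
C8: sp
C9: sp
C10: sp3
C11: sp3
C3, C5 → 2 sp2 carbons.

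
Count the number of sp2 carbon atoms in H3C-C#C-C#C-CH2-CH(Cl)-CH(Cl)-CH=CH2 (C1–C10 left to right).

2

C1: sp3
C2: sp
C3: sp
C4: sp
C5: sp
C6: sp3
C7: sp3
C8: sp3
C9: sp2 ✓
C10: sp2 ✓
C9, C10 → 2 sp2 carbons.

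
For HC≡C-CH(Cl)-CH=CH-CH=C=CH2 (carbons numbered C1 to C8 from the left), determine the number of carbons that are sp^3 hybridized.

C1: sp
C2: sp
C3: sp3 ✓
C4: sp2
C5: sp2
C6: sp2
C7: sp
C8: sp2
C3 → 1 sp3 carbon.

1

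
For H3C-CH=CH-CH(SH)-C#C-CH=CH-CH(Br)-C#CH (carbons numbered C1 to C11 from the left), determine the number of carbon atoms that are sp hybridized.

C1: sp3
C2: sp2
C3: sp2
C4: sp3
C5: sp ✓
C6: sp ✓
C7: sp2
C8: sp2
C9: sp3
C10: sp ✓
C11: sp ✓
C5, C6, C10, C11 → 4 sp carbons.

4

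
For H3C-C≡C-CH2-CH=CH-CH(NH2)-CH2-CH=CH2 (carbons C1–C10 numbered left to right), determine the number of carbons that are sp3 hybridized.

4

C1: sp3 ✓
C2: sp
C3: sp
C4: sp3 ✓
C5: sp2
C6: sp2
C7: sp3 ✓
C8: sp3 ✓
C9: sp2
C10: sp2
C1, C4, C7, C8 → 4 sp3 carbons.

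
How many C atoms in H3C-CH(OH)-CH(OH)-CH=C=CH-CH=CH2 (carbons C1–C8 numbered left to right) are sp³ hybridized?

3

C1: sp3 ✓
C2: sp3 ✓
C3: sp3 ✓
C4: sp2
C5: sp
C6: sp2
C7: sp2
C8: sp2
C1, C2, C3 → 3 sp3 carbons.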